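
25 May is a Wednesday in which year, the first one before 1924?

1921

From one year to the next, a fixed date's weekday advances by 1, or by 2 when a Feb 29 lies between the two dates.
1924: May 25 is Sunday.
1923: Friday (−2)
1922: Thursday (−1)
1921: Wednesday (−1)
25 May falls on a Wednesday in 1921.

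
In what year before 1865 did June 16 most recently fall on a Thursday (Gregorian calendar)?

From one year to the next, a fixed date's weekday advances by 1, or by 2 when a Feb 29 lies between the two dates.
1865: June 16 is Friday.
1864: Thursday (−1)
June 16 falls on a Thursday in 1864.

1864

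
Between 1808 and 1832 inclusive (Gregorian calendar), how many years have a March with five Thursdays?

March has 31 days; it has five Thursdays when Thursday falls among the first (month-length − 28) days — i.e. when March 1 is one of Thursday/Wednesday/Tuesday.
March 1 by year: 1808:Tue✓ 1809:Wed✓ 1810:Thu✓ 1811:Fri 1812:Sun 1813:Mon 1814:Tue✓ 1815:Wed✓ 1816:Fri 1817:Sat 1818:Sun 1819:Mon 1820:Wed✓ 1821:Thu✓ 1822:Fri 1823:Sat 1824:Mon 1825:Tue✓ 1826:Wed✓ 1827:Thu✓ 1828:Sat 1829:Sun 1830:Mon 1831:Tue✓ 1832:Thu✓
Years with five Thursdays: 1808, 1809, 1810, 1814, 1815, 1820, 1821, 1825, 1826, 1827, 1831, 1832 → 12.

12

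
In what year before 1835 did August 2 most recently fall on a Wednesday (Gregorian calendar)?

From one year to the next, a fixed date's weekday advances by 1, or by 2 when a Feb 29 lies between the two dates.
1835: August 2 is Sunday.
1834: Saturday (−1)
1833: Friday (−1)
1832: Thursday (−1)
1831: Tuesday (−2)
1830: Monday (−1)
1829: Sunday (−1)
1828: Saturday (−1)
1827: Thursday (−2)
1826: Wednesday (−1)
August 2 falls on a Wednesday in 1826.

1826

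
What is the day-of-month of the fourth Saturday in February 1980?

23

February 1, 1980 is a Friday, so the first Saturday is the 2nd.
The fourth Saturday is 2 + 21 = 23.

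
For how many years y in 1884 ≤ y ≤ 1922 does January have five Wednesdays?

17

January has 31 days; it has five Wednesdays when Wednesday falls among the first (month-length − 28) days — i.e. when January 1 is one of Wednesday/Tuesday/Monday.
January 1 by year: 1884:Tue✓ 1885:Thu 1886:Fri 1887:Sat 1888:Sun 1889:Tue✓ 1890:Wed✓ 1891:Thu 1892:Fri 1893:Sun 1894:Mon✓ 1895:Tue✓ 1896:Wed✓ 1897:Fri 1898:Sat …(9 more)… 1908:Wed✓ 1909:Fri 1910:Sat 1911:Sun 1912:Mon✓ 1913:Wed✓ 1914:Thu 1915:Fri 1916:Sat 1917:Mon✓ 1918:Tue✓ 1919:Wed✓ 1920:Thu 1921:Sat 1922:Sun
Years with five Wednesdays: 1884, 1889, 1890, 1894, 1895, 1896, 1900, 1901, 1902, 1906, 1907, 1908, 1912, 1913, 1917, 1918, 1919 → 17.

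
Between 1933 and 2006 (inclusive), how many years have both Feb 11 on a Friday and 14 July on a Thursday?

Check each year's weekday for Feb 11 and 14 July:
  1933: Sat/Fri  1934: Sun/Sat  1935: Mon/Sun  1936: Tue/Tue  1937: Thu/Wed  1938: Fri/Thu ✓  1939: Sat/Fri  1940: Sun/Sun  1941: Tue/Mon  1942: Wed/Tue  1943: Thu/Wed  1944: Fri/Fri  1945: Sun/Sat  1946: Mon/Sun  …(46 more)…  1993: Thu/Wed  1994: Fri/Thu ✓  1995: Sat/Fri  1996: Sun/Sun  1997: Tue/Mon  1998: Wed/Tue  1999: Thu/Wed  2000: Fri/Fri  2001: Sun/Sat  2002: Mon/Sun  2003: Tue/Mon  2004: Wed/Wed  2005: Fri/Thu ✓  2006: Sat/Fri
Both conditions hold in: 1938, 1949, 1955, 1966, 1977, 1983, 1994, 2005 — 8.

8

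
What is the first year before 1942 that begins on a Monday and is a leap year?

1940

Jan 1 advances by 2 weekdays after a leap year and by 1 after a common year.
1942: Jan 1 is Thursday.
1941: Wednesday
1940: Monday (leap)
1940 begins on a Monday and is a leap year.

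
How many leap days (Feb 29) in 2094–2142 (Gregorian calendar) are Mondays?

Leap years in 2094–2142: 11 of them.
Feb 29 weekday advances by 5 (mod 7) from one leap year to the next four years later (or differs when a century non-leap intervenes).
Leap-day weekdays: 2096:Wed 2104:Fri 2108:Wed 2112:Mon✓ 2116:Sat 2120:Thu 2124:Tue 2128:Sun 2132:Fri 2136:Wed 2140:Mon✓
Monday: 2112, 2140 → 2.

2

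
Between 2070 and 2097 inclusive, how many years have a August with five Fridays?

August has 31 days; it has five Fridays when Friday falls among the first (month-length − 28) days — i.e. when August 1 is one of Friday/Thursday/Wednesday.
August 1 by year: 2070:Fri✓ 2071:Sat 2072:Mon 2073:Tue 2074:Wed✓ 2075:Thu✓ 2076:Sat 2077:Sun 2078:Mon 2079:Tue 2080:Thu✓ 2081:Fri✓ 2082:Sat 2083:Sun 2084:Tue 2085:Wed✓ 2086:Thu✓ 2087:Fri✓ 2088:Sun 2089:Mon 2090:Tue 2091:Wed✓ 2092:Fri✓ 2093:Sat 2094:Sun 2095:Mon 2096:Wed✓ 2097:Thu✓
Years with five Fridays: 2070, 2074, 2075, 2080, 2081, 2085, 2086, 2087, 2091, 2092, 2096, 2097 → 12.

12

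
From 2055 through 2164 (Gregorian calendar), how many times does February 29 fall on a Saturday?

Leap years in 2055–2164: 27 of them.
Feb 29 weekday advances by 5 (mod 7) from one leap year to the next four years later (or differs when a century non-leap intervenes).
Leap-day weekdays: 2056:Tue 2060:Sun 2064:Fri 2068:Wed 2072:Mon 2076:Sat✓ 2080:Thu 2084:Tue 2088:Sun 2092:Fri 2096:Wed 2104:Fri 2108:Wed 2112:Mon 2116:Sat✓ 2120:Thu 2124:Tue 2128:Sun 2132:Fri 2136:Wed 2140:Mon 2144:Sat✓ 2148:Thu 2152:Tue 2156:Sun 2160:Fri 2164:Wed
Saturday: 2076, 2116, 2144 → 3.

3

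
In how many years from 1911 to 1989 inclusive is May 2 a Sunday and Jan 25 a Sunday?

3

Check each year's weekday for May 2 and Jan 25:
  1911: Tue/Wed  1912: Thu/Thu  1913: Fri/Sat  1914: Sat/Sun  1915: Sun/Mon  1916: Tue/Tue  1917: Wed/Thu  1918: Thu/Fri  1919: Fri/Sat  1920: Sun/Sun ✓  1921: Mon/Tue  1922: Tue/Wed  1923: Wed/Thu  1924: Fri/Fri  …(51 more)…  1976: Sun/Sun ✓  1977: Mon/Tue  1978: Tue/Wed  1979: Wed/Thu  1980: Fri/Fri  1981: Sat/Sun  1982: Sun/Mon  1983: Mon/Tue  1984: Wed/Wed  1985: Thu/Fri  1986: Fri/Sat  1987: Sat/Sun  1988: Mon/Mon  1989: Tue/Wed
Both conditions hold in: 1920, 1948, 1976 — 3.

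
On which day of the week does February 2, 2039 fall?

Wednesday

January 1, 2039 is a Saturday.
February 2 is day 33 of the year, i.e. 32 days after Jan 1.
32 mod 7 = 4, so advance 4 weekdays from Saturday: Wednesday.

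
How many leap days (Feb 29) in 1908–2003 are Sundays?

3

Leap years in 1908–2003: 24 of them.
Feb 29 weekday advances by 5 (mod 7) from one leap year to the next four years later (or differs when a century non-leap intervenes).
Leap-day weekdays: 1908:Sat 1912:Thu 1916:Tue 1920:Sun✓ 1924:Fri 1928:Wed 1932:Mon 1936:Sat 1940:Thu 1944:Tue 1948:Sun✓ 1952:Fri 1956:Wed 1960:Mon 1964:Sat 1968:Thu 1972:Tue 1976:Sun✓ 1980:Fri 1984:Wed 1988:Mon 1992:Sat 1996:Thu 2000:Tue
Sunday: 1920, 1948, 1976 → 3.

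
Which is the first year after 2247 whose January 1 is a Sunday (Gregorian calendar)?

2254

Jan 1 advances by 2 weekdays after a leap year and by 1 after a common year.
2247: Jan 1 is Friday.
2248: Saturday (leap)
2249: Monday
2250: Tuesday
2251: Wednesday
2252: Thursday (leap)
2253: Saturday
2254: Sunday
2254 begins on a Sunday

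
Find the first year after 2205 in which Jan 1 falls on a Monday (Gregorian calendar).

2210

Jan 1 advances by 2 weekdays after a leap year and by 1 after a common year.
2205: Jan 1 is Tuesday.
2206: Wednesday
2207: Thursday
2208: Friday (leap)
2209: Sunday
2210: Monday
2210 begins on a Monday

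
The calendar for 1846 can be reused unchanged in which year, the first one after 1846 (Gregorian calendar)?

1857

Two years share a calendar iff Jan 1 falls on the same weekday and both are leap or both are common. 1846: Jan 1 is Thursday, common year.
1847: Jan 1 Friday, common
1848: Jan 1 Saturday, leap
1849: Jan 1 Monday, common
1850: Jan 1 Tuesday, common
1851: Jan 1 Wednesday, common
1852: Jan 1 Thursday, leap
1853: Jan 1 Saturday, common
1854: Jan 1 Sunday, common
1855: Jan 1 Monday, common
1856: Jan 1 Tuesday, leap
1857: Jan 1 Thursday, common
1857 matches on both conditions.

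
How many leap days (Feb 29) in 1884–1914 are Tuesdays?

0

Leap years in 1884–1914: 7 of them.
Feb 29 weekday advances by 5 (mod 7) from one leap year to the next four years later (or differs when a century non-leap intervenes).
Leap-day weekdays: 1884:Fri 1888:Wed 1892:Mon 1896:Sat 1904:Mon 1908:Sat 1912:Thu
Tuesday: none → 0.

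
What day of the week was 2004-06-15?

January 1, 2004 is a Thursday.
June 15 is day 167 of the year, i.e. 166 days after Jan 1.
166 mod 7 = 5, so advance 5 weekdays from Thursday: Tuesday.

Tuesday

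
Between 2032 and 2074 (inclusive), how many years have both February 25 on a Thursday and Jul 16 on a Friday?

4

Check each year's weekday for February 25 and Jul 16:
  2032: Wed/Fri  2033: Fri/Sat  2034: Sat/Sun  2035: Sun/Mon  2036: Mon/Wed  2037: Wed/Thu  2038: Thu/Fri ✓  2039: Fri/Sat  2040: Sat/Mon  2041: Mon/Tue  2042: Tue/Wed  2043: Wed/Thu  2044: Thu/Sat  2045: Sat/Sun  …(15 more)…  2061: Fri/Sat  2062: Sat/Sun  2063: Sun/Mon  2064: Mon/Wed  2065: Wed/Thu  2066: Thu/Fri ✓  2067: Fri/Sat  2068: Sat/Mon  2069: Mon/Tue  2070: Tue/Wed  2071: Wed/Thu  2072: Thu/Sat  2073: Sat/Sun  2074: Sun/Mon
Both conditions hold in: 2038, 2049, 2055, 2066 — 4.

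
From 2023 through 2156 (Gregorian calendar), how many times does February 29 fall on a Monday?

Leap years in 2023–2156: 33 of them.
Feb 29 weekday advances by 5 (mod 7) from one leap year to the next four years later (or differs when a century non-leap intervenes).
Leap-day weekdays: 2024:Thu 2028:Tue 2032:Sun 2036:Fri 2040:Wed 2044:Mon✓ 2048:Sat 2052:Thu 2056:Tue 2060:Sun 2064:Fri 2068:Wed 2072:Mon✓ …(7 more)… 2108:Wed 2112:Mon✓ 2116:Sat 2120:Thu 2124:Tue 2128:Sun 2132:Fri 2136:Wed 2140:Mon✓ 2144:Sat 2148:Thu 2152:Tue 2156:Sun
Monday: 2044, 2072, 2112, 2140 → 4.

4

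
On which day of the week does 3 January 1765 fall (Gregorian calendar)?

January 1, 1765 is a Tuesday.
January 3 is day 3 of the year, i.e. 2 days after Jan 1.
2 mod 7 = 2, so advance 2 weekdays from Tuesday: Thursday.

Thursday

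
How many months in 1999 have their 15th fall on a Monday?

Check the 15th of each month of 1999: Jan 15: Fri, Feb 15: Mon, Mar 15: Mon, Apr 15: Thu, May 15: Sat, Jun 15: Tue, Jul 15: Thu, Aug 15: Sun, Sep 15: Wed, Oct 15: Fri, Nov 15: Mon, Dec 15: Wed.
Monday occurs in February, March, November — 3 months.

3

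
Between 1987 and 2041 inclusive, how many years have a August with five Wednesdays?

August has 31 days; it has five Wednesdays when Wednesday falls among the first (month-length − 28) days — i.e. when August 1 is one of Wednesday/Tuesday/Monday.
August 1 by year: 1987:Sat 1988:Mon✓ 1989:Tue✓ 1990:Wed✓ 1991:Thu 1992:Sat 1993:Sun 1994:Mon✓ 1995:Tue✓ 1996:Thu 1997:Fri 1998:Sat 1999:Sun 2000:Tue✓ 2001:Wed✓ …(25 more)… 2027:Sun 2028:Tue✓ 2029:Wed✓ 2030:Thu 2031:Fri 2032:Sun 2033:Mon✓ 2034:Tue✓ 2035:Wed✓ 2036:Fri 2037:Sat 2038:Sun 2039:Mon✓ 2040:Wed✓ 2041:Thu
Years with five Wednesdays: 1988, 1989, 1990, 1994, 1995, 2000, 2001, 2005, 2006, 2007, 2011, 2012, 2016, 2017, 2018, 2022, 2023, 2028, 2029, 2033, 2034, 2035, 2039, 2040 → 24.

24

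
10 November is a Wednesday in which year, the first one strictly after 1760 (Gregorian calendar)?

1762

From one year to the next, a fixed date's weekday advances by 1, or by 2 when a Feb 29 lies between the two dates.
1760: November 10 is Monday.
1761: Tuesday (+1)
1762: Wednesday (+1)
10 November falls on a Wednesday in 1762.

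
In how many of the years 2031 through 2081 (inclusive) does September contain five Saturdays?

14

September has 30 days; it has five Saturdays when Saturday falls among the first (month-length − 28) days — i.e. when September 1 is one of Saturday/Friday.
September 1 by year: 2031:Mon 2032:Wed 2033:Thu 2034:Fri✓ 2035:Sat✓ 2036:Mon 2037:Tue 2038:Wed 2039:Thu 2040:Sat✓ 2041:Sun 2042:Mon 2043:Tue 2044:Thu 2045:Fri✓ …(21 more)… 2067:Thu 2068:Sat✓ 2069:Sun 2070:Mon 2071:Tue 2072:Thu 2073:Fri✓ 2074:Sat✓ 2075:Sun 2076:Tue 2077:Wed 2078:Thu 2079:Fri✓ 2080:Sun 2081:Mon
Years with five Saturdays: 2034, 2035, 2040, 2045, 2046, 2051, 2056, 2057, 2062, 2063, 2068, 2073, 2074, 2079 → 14.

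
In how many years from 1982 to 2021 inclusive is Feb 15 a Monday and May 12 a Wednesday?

5

Check each year's weekday for Feb 15 and May 12:
  1982: Mon/Wed ✓  1983: Tue/Thu  1984: Wed/Sat  1985: Fri/Sun  1986: Sat/Mon  1987: Sun/Tue  1988: Mon/Thu  1989: Wed/Fri  1990: Thu/Sat  1991: Fri/Sun  1992: Sat/Tue  1993: Mon/Wed ✓  1994: Tue/Thu  1995: Wed/Fri  …(12 more)…  2008: Fri/Mon  2009: Sun/Tue  2010: Mon/Wed ✓  2011: Tue/Thu  2012: Wed/Sat  2013: Fri/Sun  2014: Sat/Mon  2015: Sun/Tue  2016: Mon/Thu  2017: Wed/Fri  2018: Thu/Sat  2019: Fri/Sun  2020: Sat/Tue  2021: Mon/Wed ✓
Both conditions hold in: 1982, 1993, 1999, 2010, 2021 — 5.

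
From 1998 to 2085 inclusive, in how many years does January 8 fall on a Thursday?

13

Track January 8's weekday year by year (advancing +1, or +2 across a Feb 29):
  1998: Thu ✓  1999: Fri (+1)  2000: Sat (+1)  2001: Mon (+2)  2002: Tue (+1)
  2003: Wed (+1)  2004: Thu (+1) ✓  2005: Sat (+2)  2006: Sun (+1)  2007: Mon (+1)
  2008: Tue (+1)  2009: Thu (+2) ✓  2010: Fri (+1)  2011: Sat (+1)  … (60 more years) …
  2072: Fri (+1)  2073: Sun (+2)  2074: Mon (+1)  2075: Tue (+1)  2076: Wed (+1)
  2077: Fri (+2)  2078: Sat (+1)  2079: Sun (+1)  2080: Mon (+1)  2081: Wed (+2)
  2082: Thu (+1) ✓  2083: Fri (+1)  2084: Sat (+1)  2085: Mon (+2)
Thursday years: 1998, 2004, 2009, 2015, 2026, 2032, 2037, 2043, 2054, 2060, 2065, 2071, 2082 — 13 in total.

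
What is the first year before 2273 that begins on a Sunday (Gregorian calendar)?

Jan 1 advances by 2 weekdays after a leap year and by 1 after a common year.
2273: Jan 1 is Wednesday.
2272: Monday (leap)
2271: Sunday
2271 begins on a Sunday

2271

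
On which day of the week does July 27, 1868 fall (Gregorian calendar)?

January 1, 1868 is a Wednesday.
July 27 is day 209 of the year, i.e. 208 days after Jan 1.
208 mod 7 = 5, so advance 5 weekdays from Wednesday: Monday.

Monday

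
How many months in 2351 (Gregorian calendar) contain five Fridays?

A month of length L has five Fridays iff its first Friday is on day ≤ L−28 (so day 1–3 in a 31-day month, 1–2 in a 30-day month, day 1 in a leap February).
Checking each month of 2351: Jan starts Mon (31d); Feb starts Thu (28d); Mar starts Thu (31d) ✓; Apr starts Sun (30d); May starts Tue (31d); Jun starts Fri (30d) ✓; Jul starts Sun (31d); Aug starts Wed (31d) ✓; Sep starts Sat (30d); Oct starts Mon (31d); Nov starts Thu (30d) ✓; Dec starts Sat (31d).
Five-Friday months: March, June, August, November → 4.

4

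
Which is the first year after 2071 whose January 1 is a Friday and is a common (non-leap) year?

2077

Jan 1 advances by 2 weekdays after a leap year and by 1 after a common year.
2071: Jan 1 is Thursday.
2072: Friday (leap)
2073: Sunday
2074: Monday
2075: Tuesday
2076: Wednesday (leap)
2077: Friday
2077 begins on a Friday and is a common year.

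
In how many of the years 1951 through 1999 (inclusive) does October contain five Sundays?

20

October has 31 days; it has five Sundays when Sunday falls among the first (month-length − 28) days — i.e. when October 1 is one of Sunday/Saturday/Friday.
October 1 by year: 1951:Mon 1952:Wed 1953:Thu 1954:Fri✓ 1955:Sat✓ 1956:Mon 1957:Tue 1958:Wed 1959:Thu 1960:Sat✓ 1961:Sun✓ 1962:Mon 1963:Tue 1964:Thu 1965:Fri✓ …(19 more)… 1985:Tue 1986:Wed 1987:Thu 1988:Sat✓ 1989:Sun✓ 1990:Mon 1991:Tue 1992:Thu 1993:Fri✓ 1994:Sat✓ 1995:Sun✓ 1996:Tue 1997:Wed 1998:Thu 1999:Fri✓
Years with five Sundays: 1954, 1955, 1960, 1961, 1965, 1966, 1967, 1971, 1972, 1976, 1977, 1978, 1982, 1983, 1988, 1989, 1993, 1994, 1995, 1999 → 20.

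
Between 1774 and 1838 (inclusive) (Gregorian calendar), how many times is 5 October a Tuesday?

Track 5 October's weekday year by year (advancing +1, or +2 across a Feb 29):
  1774: Wed  1775: Thu (+1)  1776: Sat (+2)  1777: Sun (+1)  1778: Mon (+1)
  1779: Tue (+1) ✓  1780: Thu (+2)  1781: Fri (+1)  1782: Sat (+1)  1783: Sun (+1)
  1784: Tue (+2) ✓  1785: Wed (+1)  1786: Thu (+1)  1787: Fri (+1)  … (37 more years) …
  1825: Wed (+1)  1826: Thu (+1)  1827: Fri (+1)  1828: Sun (+2)  1829: Mon (+1)
  1830: Tue (+1) ✓  1831: Wed (+1)  1832: Fri (+2)  1833: Sat (+1)  1834: Sun (+1)
  1835: Mon (+1)  1836: Wed (+2)  1837: Thu (+1)  1838: Fri (+1)
Tuesday years: 1779, 1784, 1790, 1802, 1813, 1819, 1824, 1830 — 8 in total.

8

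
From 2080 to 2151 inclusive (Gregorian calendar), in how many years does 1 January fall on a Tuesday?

Track 1 January's weekday year by year (advancing +1, or +2 across a Feb 29):
  2080: Mon  2081: Wed (+2)  2082: Thu (+1)  2083: Fri (+1)  2084: Sat (+1)
  2085: Mon (+2)  2086: Tue (+1) ✓  2087: Wed (+1)  2088: Thu (+1)  2089: Sat (+2)
  2090: Sun (+1)  2091: Mon (+1)  2092: Tue (+1) ✓  2093: Thu (+2)  … (44 more years) …
  2138: Wed (+1)  2139: Thu (+1)  2140: Fri (+1)  2141: Sun (+2)  2142: Mon (+1)
  2143: Tue (+1) ✓  2144: Wed (+1)  2145: Fri (+2)  2146: Sat (+1)  2147: Sun (+1)
  2148: Mon (+1)  2149: Wed (+2)  2150: Thu (+1)  2151: Fri (+1)
Tuesday years: 2086, 2092, 2097, 2104, 2109, 2115, 2126, 2132, 2137, 2143 — 10 in total.

10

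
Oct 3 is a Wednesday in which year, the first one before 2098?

2096

From one year to the next, a fixed date's weekday advances by 1, or by 2 when a Feb 29 lies between the two dates.
2098: October 3 is Friday.
2097: Thursday (−1)
2096: Wednesday (−1)
Oct 3 falls on a Wednesday in 2096.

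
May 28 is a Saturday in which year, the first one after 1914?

From one year to the next, a fixed date's weekday advances by 1, or by 2 when a Feb 29 lies between the two dates.
1914: May 28 is Thursday.
1915: Friday (+1)
1916: Sunday (+2)
1917: Monday (+1)
1918: Tuesday (+1)
1919: Wednesday (+1)
1920: Friday (+2)
1921: Saturday (+1)
May 28 falls on a Saturday in 1921.

1921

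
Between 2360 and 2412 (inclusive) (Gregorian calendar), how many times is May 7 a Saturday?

Track May 7's weekday year by year (advancing +1, or +2 across a Feb 29):
  2360: Sat ✓  2361: Sun (+1)  2362: Mon (+1)  2363: Tue (+1)  2364: Thu (+2)
  2365: Fri (+1)  2366: Sat (+1) ✓  2367: Sun (+1)  2368: Tue (+2)  2369: Wed (+1)
  2370: Thu (+1)  2371: Fri (+1)  2372: Sun (+2)  2373: Mon (+1)  … (25 more years) …
  2399: Fri (+1)  2400: Sun (+2)  2401: Mon (+1)  2402: Tue (+1)  2403: Wed (+1)
  2404: Fri (+2)  2405: Sat (+1) ✓  2406: Sun (+1)  2407: Mon (+1)  2408: Wed (+2)
  2409: Thu (+1)  2410: Fri (+1)  2411: Sat (+1) ✓  2412: Mon (+2)
Saturday years: 2360, 2366, 2377, 2383, 2388, 2394, 2405, 2411 — 8 in total.

8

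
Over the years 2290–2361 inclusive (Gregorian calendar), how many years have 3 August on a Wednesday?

11

Track 3 August's weekday year by year (advancing +1, or +2 across a Feb 29):
  2290: Sun  2291: Mon (+1)  2292: Wed (+2) ✓  2293: Thu (+1)  2294: Fri (+1)
  2295: Sat (+1)  2296: Mon (+2)  2297: Tue (+1)  2298: Wed (+1) ✓  2299: Thu (+1)
  2300: Fri (+1)  2301: Sat (+1)  2302: Sun (+1)  2303: Mon (+1)  … (44 more years) …
  2348: Tue (+2)  2349: Wed (+1) ✓  2350: Thu (+1)  2351: Fri (+1)  2352: Sun (+2)
  2353: Mon (+1)  2354: Tue (+1)  2355: Wed (+1) ✓  2356: Fri (+2)  2357: Sat (+1)
  2358: Sun (+1)  2359: Mon (+1)  2360: Wed (+2) ✓  2361: Thu (+1)
Wednesday years: 2292, 2298, 2304, 2310, 2321, 2327, 2332, 2338, 2349, 2355, 2360 — 11 in total.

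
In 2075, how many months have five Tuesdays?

A month of length L has five Tuesdays iff its first Tuesday is on day ≤ L−28 (so day 1–3 in a 31-day month, 1–2 in a 30-day month, day 1 in a leap February).
Checking each month of 2075: Jan starts Tue (31d) ✓; Feb starts Fri (28d); Mar starts Fri (31d); Apr starts Mon (30d) ✓; May starts Wed (31d); Jun starts Sat (30d); Jul starts Mon (31d) ✓; Aug starts Thu (31d); Sep starts Sun (30d); Oct starts Tue (31d) ✓; Nov starts Fri (30d); Dec starts Sun (31d) ✓.
Five-Tuesday months: January, April, July, October, December → 5.

5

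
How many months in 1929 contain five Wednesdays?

A month of length L has five Wednesdays iff its first Wednesday is on day ≤ L−28 (so day 1–3 in a 31-day month, 1–2 in a 30-day month, day 1 in a leap February).
Checking each month of 1929: Jan starts Tue (31d) ✓; Feb starts Fri (28d); Mar starts Fri (31d); Apr starts Mon (30d); May starts Wed (31d) ✓; Jun starts Sat (30d); Jul starts Mon (31d) ✓; Aug starts Thu (31d); Sep starts Sun (30d); Oct starts Tue (31d) ✓; Nov starts Fri (30d); Dec starts Sun (31d).
Five-Wednesday months: January, May, July, October → 4.

4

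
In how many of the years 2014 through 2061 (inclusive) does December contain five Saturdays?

December has 31 days; it has five Saturdays when Saturday falls among the first (month-length − 28) days — i.e. when December 1 is one of Saturday/Friday/Thursday.
December 1 by year: 2014:Mon 2015:Tue 2016:Thu✓ 2017:Fri✓ 2018:Sat✓ 2019:Sun 2020:Tue 2021:Wed 2022:Thu✓ 2023:Fri✓ 2024:Sun 2025:Mon 2026:Tue 2027:Wed 2028:Fri✓ …(18 more)… 2047:Sun 2048:Tue 2049:Wed 2050:Thu✓ 2051:Fri✓ 2052:Sun 2053:Mon 2054:Tue 2055:Wed 2056:Fri✓ 2057:Sat✓ 2058:Sun 2059:Mon 2060:Wed 2061:Thu✓
Years with five Saturdays: 2016, 2017, 2018, 2022, 2023, 2028, 2029, 2033, 2034, 2035, 2039, 2040, 2044, 2045, 2046, 2050, 2051, 2056, 2057, 2061 → 20.

20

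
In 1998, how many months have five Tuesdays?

A month of length L has five Tuesdays iff its first Tuesday is on day ≤ L−28 (so day 1–3 in a 31-day month, 1–2 in a 30-day month, day 1 in a leap February).
Checking each month of 1998: Jan starts Thu (31d); Feb starts Sun (28d); Mar starts Sun (31d) ✓; Apr starts Wed (30d); May starts Fri (31d); Jun starts Mon (30d) ✓; Jul starts Wed (31d); Aug starts Sat (31d); Sep starts Tue (30d) ✓; Oct starts Thu (31d); Nov starts Sun (30d); Dec starts Tue (31d) ✓.
Five-Tuesday months: March, June, September, December → 4.

4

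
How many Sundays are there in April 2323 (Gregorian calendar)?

5

April 2323 has 30 days and begins on Sunday.
The first Sunday is April 1.
Sundays fall on 1, 8, 15, 22, 29 — that's 5.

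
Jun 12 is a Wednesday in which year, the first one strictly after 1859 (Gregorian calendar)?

1861

From one year to the next, a fixed date's weekday advances by 1, or by 2 when a Feb 29 lies between the two dates.
1859: June 12 is Sunday.
1860: Tuesday (+2)
1861: Wednesday (+1)
Jun 12 falls on a Wednesday in 1861.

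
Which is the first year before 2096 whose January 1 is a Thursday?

Jan 1 advances by 2 weekdays after a leap year and by 1 after a common year.
2096: Jan 1 is Sunday (leap).
2095: Saturday
2094: Friday
2093: Thursday
2093 begins on a Thursday

2093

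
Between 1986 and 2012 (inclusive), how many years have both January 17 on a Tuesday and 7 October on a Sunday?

Check each year's weekday for January 17 and 7 October:
  1986: Fri/Tue  1987: Sat/Wed  1988: Sun/Fri  1989: Tue/Sat  1990: Wed/Sun  1991: Thu/Mon  1992: Fri/Wed  1993: Sun/Thu  1994: Mon/Fri  1995: Tue/Sat  1996: Wed/Mon  1997: Fri/Tue  1998: Sat/Wed  1999: Sun/Thu  2000: Mon/Sat  2001: Wed/Sun  2002: Thu/Mon  2003: Fri/Tue  2004: Sat/Thu  2005: Mon/Fri  2006: Tue/Sat  2007: Wed/Sun  2008: Thu/Tue  2009: Sat/Wed  2010: Sun/Thu  2011: Mon/Fri  2012: Tue/Sun ✓
Both conditions hold in: 2012 — 1.

1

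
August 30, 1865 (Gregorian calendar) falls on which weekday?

January 1, 1865 is a Sunday.
August 30 is day 242 of the year, i.e. 241 days after Jan 1.
241 mod 7 = 3, so advance 3 weekdays from Sunday: Wednesday.

Wednesday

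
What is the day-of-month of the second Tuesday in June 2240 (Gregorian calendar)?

June 1, 2240 is a Monday, so the first Tuesday is the 2nd.
The second Tuesday is 2 + 7 = 9.

9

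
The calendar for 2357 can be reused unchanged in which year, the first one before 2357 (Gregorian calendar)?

2346

Two years share a calendar iff Jan 1 falls on the same weekday and both are leap or both are common. 2357: Jan 1 is Tuesday, common year.
2356: Jan 1 Sunday, leap
2355: Jan 1 Saturday, common
2354: Jan 1 Friday, common
2353: Jan 1 Thursday, common
2352: Jan 1 Tuesday, leap
2351: Jan 1 Monday, common
2350: Jan 1 Sunday, common
2349: Jan 1 Saturday, common
2348: Jan 1 Thursday, leap
2347: Jan 1 Wednesday, common
2346: Jan 1 Tuesday, common
2346 matches on both conditions.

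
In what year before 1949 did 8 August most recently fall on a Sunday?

From one year to the next, a fixed date's weekday advances by 1, or by 2 when a Feb 29 lies between the two dates.
1949: August 8 is Monday.
1948: Sunday (−1)
8 August falls on a Sunday in 1948.

1948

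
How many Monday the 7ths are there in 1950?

1

Check the 7th of each month of 1950: Jan 7: Sat, Feb 7: Tue, Mar 7: Tue, Apr 7: Fri, May 7: Sun, Jun 7: Wed, Jul 7: Fri, Aug 7: Mon, Sep 7: Thu, Oct 7: Sat, Nov 7: Tue, Dec 7: Thu.
Monday occurs in August — 1 month.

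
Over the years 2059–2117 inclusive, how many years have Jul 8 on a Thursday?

9

Track Jul 8's weekday year by year (advancing +1, or +2 across a Feb 29):
  2059: Tue  2060: Thu (+2) ✓  2061: Fri (+1)  2062: Sat (+1)  2063: Sun (+1)
  2064: Tue (+2)  2065: Wed (+1)  2066: Thu (+1) ✓  2067: Fri (+1)  2068: Sun (+2)
  2069: Mon (+1)  2070: Tue (+1)  2071: Wed (+1)  2072: Fri (+2)  … (31 more years) …
  2104: Tue (+2)  2105: Wed (+1)  2106: Thu (+1) ✓  2107: Fri (+1)  2108: Sun (+2)
  2109: Mon (+1)  2110: Tue (+1)  2111: Wed (+1)  2112: Fri (+2)  2113: Sat (+1)
  2114: Sun (+1)  2115: Mon (+1)  2116: Wed (+2)  2117: Thu (+1) ✓
Thursday years: 2060, 2066, 2077, 2083, 2088, 2094, 2100, 2106, 2117 — 9 in total.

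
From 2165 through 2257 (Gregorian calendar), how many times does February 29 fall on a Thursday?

3

Leap years in 2165–2257: 22 of them.
Feb 29 weekday advances by 5 (mod 7) from one leap year to the next four years later (or differs when a century non-leap intervenes).
Leap-day weekdays: 2168:Mon 2172:Sat 2176:Thu✓ 2180:Tue 2184:Sun 2188:Fri 2192:Wed 2196:Mon 2204:Wed 2208:Mon 2212:Sat 2216:Thu✓ 2220:Tue 2224:Sun 2228:Fri 2232:Wed 2236:Mon 2240:Sat 2244:Thu✓ 2248:Tue 2252:Sun 2256:Fri
Thursday: 2176, 2216, 2244 → 3.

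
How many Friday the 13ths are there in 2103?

2

Check the 13th of each month of 2103: Jan 13: Sat, Feb 13: Tue, Mar 13: Tue, Apr 13: Fri, May 13: Sun, Jun 13: Wed, Jul 13: Fri, Aug 13: Mon, Sep 13: Thu, Oct 13: Sat, Nov 13: Tue, Dec 13: Thu.
Friday occurs in April, July — 2 months.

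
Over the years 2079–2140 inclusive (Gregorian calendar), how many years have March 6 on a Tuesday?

Track March 6's weekday year by year (advancing +1, or +2 across a Feb 29):
  2079: Mon  2080: Wed (+2)  2081: Thu (+1)  2082: Fri (+1)  2083: Sat (+1)
  2084: Mon (+2)  2085: Tue (+1) ✓  2086: Wed (+1)  2087: Thu (+1)  2088: Sat (+2)
  2089: Sun (+1)  2090: Mon (+1)  2091: Tue (+1) ✓  2092: Thu (+2)  … (34 more years) …
  2127: Thu (+1)  2128: Sat (+2)  2129: Sun (+1)  2130: Mon (+1)  2131: Tue (+1) ✓
  2132: Thu (+2)  2133: Fri (+1)  2134: Sat (+1)  2135: Sun (+1)  2136: Tue (+2) ✓
  2137: Wed (+1)  2138: Thu (+1)  2139: Fri (+1)  2140: Sun (+2)
Tuesday years: 2085, 2091, 2096, 2103, 2108, 2114, 2125, 2131, 2136 — 9 in total.

9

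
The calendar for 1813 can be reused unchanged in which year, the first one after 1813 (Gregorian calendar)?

1819

Two years share a calendar iff Jan 1 falls on the same weekday and both are leap or both are common. 1813: Jan 1 is Friday, common year.
1814: Jan 1 Saturday, common
1815: Jan 1 Sunday, common
1816: Jan 1 Monday, leap
1817: Jan 1 Wednesday, common
1818: Jan 1 Thursday, common
1819: Jan 1 Friday, common
1819 matches on both conditions.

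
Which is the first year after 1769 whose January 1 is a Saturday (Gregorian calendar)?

1774

Jan 1 advances by 2 weekdays after a leap year and by 1 after a common year.
1769: Jan 1 is Sunday.
1770: Monday
1771: Tuesday
1772: Wednesday (leap)
1773: Friday
1774: Saturday
1774 begins on a Saturday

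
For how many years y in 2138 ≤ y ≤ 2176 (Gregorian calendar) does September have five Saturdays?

September has 30 days; it has five Saturdays when Saturday falls among the first (month-length − 28) days — i.e. when September 1 is one of Saturday/Friday.
September 1 by year: 2138:Mon 2139:Tue 2140:Thu 2141:Fri✓ 2142:Sat✓ 2143:Sun 2144:Tue 2145:Wed 2146:Thu 2147:Fri✓ 2148:Sun 2149:Mon 2150:Tue 2151:Wed 2152:Fri✓ …(9 more)… 2162:Wed 2163:Thu 2164:Sat✓ 2165:Sun 2166:Mon 2167:Tue 2168:Thu 2169:Fri✓ 2170:Sat✓ 2171:Sun 2172:Tue 2173:Wed 2174:Thu 2175:Fri✓ 2176:Sun
Years with five Saturdays: 2141, 2142, 2147, 2152, 2153, 2158, 2159, 2164, 2169, 2170, 2175 → 11.

11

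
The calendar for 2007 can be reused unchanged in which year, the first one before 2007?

Two years share a calendar iff Jan 1 falls on the same weekday and both are leap or both are common. 2007: Jan 1 is Monday, common year.
2006: Jan 1 Sunday, common
2005: Jan 1 Saturday, common
2004: Jan 1 Thursday, leap
2003: Jan 1 Wednesday, common
2002: Jan 1 Tuesday, common
2001: Jan 1 Monday, common
2001 matches on both conditions.

2001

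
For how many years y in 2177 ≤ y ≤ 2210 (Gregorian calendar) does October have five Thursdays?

October has 31 days; it has five Thursdays when Thursday falls among the first (month-length − 28) days — i.e. when October 1 is one of Thursday/Wednesday/Tuesday.
October 1 by year: 2177:Wed✓ 2178:Thu✓ 2179:Fri 2180:Sun 2181:Mon 2182:Tue✓ 2183:Wed✓ 2184:Fri 2185:Sat 2186:Sun 2187:Mon 2188:Wed✓ 2189:Thu✓ 2190:Fri 2191:Sat …(4 more)… 2196:Sat 2197:Sun 2198:Mon 2199:Tue✓ 2200:Wed✓ 2201:Thu✓ 2202:Fri 2203:Sat 2204:Mon 2205:Tue✓ 2206:Wed✓ 2207:Thu✓ 2208:Sat 2209:Sun 2210:Mon
Years with five Thursdays: 2177, 2178, 2182, 2183, 2188, 2189, 2193, 2194, 2195, 2199, 2200, 2201, 2205, 2206, 2207 → 15.

15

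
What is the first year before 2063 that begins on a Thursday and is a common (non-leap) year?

Jan 1 advances by 2 weekdays after a leap year and by 1 after a common year.
2063: Jan 1 is Monday.
2062: Sunday
2061: Saturday
2060: Thursday (leap)
2059: Wednesday
2058: Tuesday
2057: Monday
2056: Saturday (leap)
2055: Friday
2054: Thursday
2054 begins on a Thursday and is a common year.

2054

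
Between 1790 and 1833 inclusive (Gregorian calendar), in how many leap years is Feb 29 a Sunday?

Leap years in 1790–1833: 10 of them.
Feb 29 weekday advances by 5 (mod 7) from one leap year to the next four years later (or differs when a century non-leap intervenes).
Leap-day weekdays: 1792:Wed 1796:Mon 1804:Wed 1808:Mon 1812:Sat 1816:Thu 1820:Tue 1824:Sun✓ 1828:Fri 1832:Wed
Sunday: 1824 → 1.

1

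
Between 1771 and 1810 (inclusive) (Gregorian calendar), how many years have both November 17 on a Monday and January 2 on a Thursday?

5

Check each year's weekday for November 17 and January 2:
  1771: Sun/Wed  1772: Tue/Thu  1773: Wed/Sat  1774: Thu/Sun  1775: Fri/Mon  1776: Sun/Tue  1777: Mon/Thu ✓  1778: Tue/Fri  1779: Wed/Sat  1780: Fri/Sun  1781: Sat/Tue  1782: Sun/Wed  1783: Mon/Thu ✓  1784: Wed/Fri  …(12 more)…  1797: Fri/Mon  1798: Sat/Tue  1799: Sun/Wed  1800: Mon/Thu ✓  1801: Tue/Fri  1802: Wed/Sat  1803: Thu/Sun  1804: Sat/Mon  1805: Sun/Wed  1806: Mon/Thu ✓  1807: Tue/Fri  1808: Thu/Sat  1809: Fri/Mon  1810: Sat/Tue
Both conditions hold in: 1777, 1783, 1794, 1800, 1806 — 5.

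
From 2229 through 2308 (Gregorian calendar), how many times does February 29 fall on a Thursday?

Leap years in 2229–2308: 19 of them.
Feb 29 weekday advances by 5 (mod 7) from one leap year to the next four years later (or differs when a century non-leap intervenes).
Leap-day weekdays: 2232:Wed 2236:Mon 2240:Sat 2244:Thu✓ 2248:Tue 2252:Sun 2256:Fri 2260:Wed 2264:Mon 2268:Sat 2272:Thu✓ 2276:Tue 2280:Sun 2284:Fri 2288:Wed 2292:Mon 2296:Sat 2304:Mon 2308:Sat
Thursday: 2244, 2272 → 2.

2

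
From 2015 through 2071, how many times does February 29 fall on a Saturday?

2

Leap years in 2015–2071: 14 of them.
Feb 29 weekday advances by 5 (mod 7) from one leap year to the next four years later (or differs when a century non-leap intervenes).
Leap-day weekdays: 2016:Mon 2020:Sat✓ 2024:Thu 2028:Tue 2032:Sun 2036:Fri 2040:Wed 2044:Mon 2048:Sat✓ 2052:Thu 2056:Tue 2060:Sun 2064:Fri 2068:Wed
Saturday: 2020, 2048 → 2.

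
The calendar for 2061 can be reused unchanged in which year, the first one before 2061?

2050

Two years share a calendar iff Jan 1 falls on the same weekday and both are leap or both are common. 2061: Jan 1 is Saturday, common year.
2060: Jan 1 Thursday, leap
2059: Jan 1 Wednesday, common
2058: Jan 1 Tuesday, common
2057: Jan 1 Monday, common
2056: Jan 1 Saturday, leap
2055: Jan 1 Friday, common
2054: Jan 1 Thursday, common
2053: Jan 1 Wednesday, common
2052: Jan 1 Monday, leap
2051: Jan 1 Sunday, common
2050: Jan 1 Saturday, common
2050 matches on both conditions.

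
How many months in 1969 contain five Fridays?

4

A month of length L has five Fridays iff its first Friday is on day ≤ L−28 (so day 1–3 in a 31-day month, 1–2 in a 30-day month, day 1 in a leap February).
Checking each month of 1969: Jan starts Wed (31d) ✓; Feb starts Sat (28d); Mar starts Sat (31d); Apr starts Tue (30d); May starts Thu (31d) ✓; Jun starts Sun (30d); Jul starts Tue (31d); Aug starts Fri (31d) ✓; Sep starts Mon (30d); Oct starts Wed (31d) ✓; Nov starts Sat (30d); Dec starts Mon (31d).
Five-Friday months: January, May, August, October → 4.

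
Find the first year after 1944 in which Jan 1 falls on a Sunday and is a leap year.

1956

Jan 1 advances by 2 weekdays after a leap year and by 1 after a common year.
1944: Jan 1 is Saturday (leap).
1945: Monday
1946: Tuesday
1947: Wednesday
1948: Thursday (leap)
1949: Saturday
1950: Sunday
1951: Monday
1952: Tuesday (leap)
1953: Thursday
1954: Friday
1955: Saturday
1956: Sunday (leap)
1956 begins on a Sunday and is a leap year.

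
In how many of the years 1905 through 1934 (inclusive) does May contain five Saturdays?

May has 31 days; it has five Saturdays when Saturday falls among the first (month-length − 28) days — i.e. when May 1 is one of Saturday/Friday/Thursday.
May 1 by year: 1905:Mon 1906:Tue 1907:Wed 1908:Fri✓ 1909:Sat✓ 1910:Sun 1911:Mon 1912:Wed 1913:Thu✓ 1914:Fri✓ 1915:Sat✓ 1916:Mon 1917:Tue 1918:Wed 1919:Thu✓ 1920:Sat✓ 1921:Sun 1922:Mon 1923:Tue 1924:Thu✓ 1925:Fri✓ 1926:Sat✓ 1927:Sun 1928:Tue 1929:Wed 1930:Thu✓ 1931:Fri✓ 1932:Sun 1933:Mon 1934:Tue
Years with five Saturdays: 1908, 1909, 1913, 1914, 1915, 1919, 1920, 1924, 1925, 1926, 1930, 1931 → 12.

12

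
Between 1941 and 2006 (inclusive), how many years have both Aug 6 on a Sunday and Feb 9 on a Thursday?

7

Check each year's weekday for Aug 6 and Feb 9:
  1941: Wed/Sun  1942: Thu/Mon  1943: Fri/Tue  1944: Sun/Wed  1945: Mon/Fri  1946: Tue/Sat  1947: Wed/Sun  1948: Fri/Mon  1949: Sat/Wed  1950: Sun/Thu ✓  1951: Mon/Fri  1952: Wed/Sat  1953: Thu/Mon  1954: Fri/Tue  …(38 more)…  1993: Fri/Tue  1994: Sat/Wed  1995: Sun/Thu ✓  1996: Tue/Fri  1997: Wed/Sun  1998: Thu/Mon  1999: Fri/Tue  2000: Sun/Wed  2001: Mon/Fri  2002: Tue/Sat  2003: Wed/Sun  2004: Fri/Mon  2005: Sat/Wed  2006: Sun/Thu ✓
Both conditions hold in: 1950, 1961, 1967, 1978, 1989, 1995, 2006 — 7.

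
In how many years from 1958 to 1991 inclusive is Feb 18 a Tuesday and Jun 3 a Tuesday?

4

Check each year's weekday for Feb 18 and Jun 3:
  1958: Tue/Tue ✓  1959: Wed/Wed  1960: Thu/Fri  1961: Sat/Sat  1962: Sun/Sun  1963: Mon/Mon  1964: Tue/Wed  1965: Thu/Thu  1966: Fri/Fri  1967: Sat/Sat  1968: Sun/Mon  1969: Tue/Tue ✓  1970: Wed/Wed  1971: Thu/Thu  …(6 more)…  1978: Sat/Sat  1979: Sun/Sun  1980: Mon/Tue  1981: Wed/Wed  1982: Thu/Thu  1983: Fri/Fri  1984: Sat/Sun  1985: Mon/Mon  1986: Tue/Tue ✓  1987: Wed/Wed  1988: Thu/Fri  1989: Sat/Sat  1990: Sun/Sun  1991: Mon/Mon
Both conditions hold in: 1958, 1969, 1975, 1986 — 4.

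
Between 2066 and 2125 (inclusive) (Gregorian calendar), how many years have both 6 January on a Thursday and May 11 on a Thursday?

Check each year's weekday for 6 January and May 11:
  2066: Wed/Tue  2067: Thu/Wed  2068: Fri/Fri  2069: Sun/Sat  2070: Mon/Sun  2071: Tue/Mon  2072: Wed/Wed  2073: Fri/Thu  2074: Sat/Fri  2075: Sun/Sat  2076: Mon/Mon  2077: Wed/Tue  2078: Thu/Wed  2079: Fri/Thu  …(32 more)…  2112: Wed/Wed  2113: Fri/Thu  2114: Sat/Fri  2115: Sun/Sat  2116: Mon/Mon  2117: Wed/Tue  2118: Thu/Wed  2119: Fri/Thu  2120: Sat/Sat  2121: Mon/Sun  2122: Tue/Mon  2123: Wed/Tue  2124: Thu/Thu ✓  2125: Sat/Fri
Both conditions hold in: 2084, 2124 — 2.

2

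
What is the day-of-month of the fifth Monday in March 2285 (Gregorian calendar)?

March 1, 2285 is a Sunday, so the first Monday is the 2nd.
The fifth Monday is 2 + 28 = 30.

30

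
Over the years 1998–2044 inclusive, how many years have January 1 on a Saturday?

7

Track January 1's weekday year by year (advancing +1, or +2 across a Feb 29):
  1998: Thu  1999: Fri (+1)  2000: Sat (+1) ✓  2001: Mon (+2)  2002: Tue (+1)
  2003: Wed (+1)  2004: Thu (+1)  2005: Sat (+2) ✓  2006: Sun (+1)  2007: Mon (+1)
  2008: Tue (+1)  2009: Thu (+2)  2010: Fri (+1)  2011: Sat (+1) ✓  … (19 more years) …
  2031: Wed (+1)  2032: Thu (+1)  2033: Sat (+2) ✓  2034: Sun (+1)  2035: Mon (+1)
  2036: Tue (+1)  2037: Thu (+2)  2038: Fri (+1)  2039: Sat (+1) ✓  2040: Sun (+1)
  2041: Tue (+2)  2042: Wed (+1)  2043: Thu (+1)  2044: Fri (+1)
Saturday years: 2000, 2005, 2011, 2022, 2028, 2033, 2039 — 7 in total.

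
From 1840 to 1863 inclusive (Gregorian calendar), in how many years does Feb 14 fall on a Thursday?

3

Track Feb 14's weekday year by year (advancing +1, or +2 across a Feb 29):
  1840: Fri  1841: Sun (+2)  1842: Mon (+1)  1843: Tue (+1)  1844: Wed (+1)
  1845: Fri (+2)  1846: Sat (+1)  1847: Sun (+1)  1848: Mon (+1)  1849: Wed (+2)
  1850: Thu (+1) ✓  1851: Fri (+1)  1852: Sat (+1)  1853: Mon (+2)  1854: Tue (+1)
  1855: Wed (+1)  1856: Thu (+1) ✓  1857: Sat (+2)  1858: Sun (+1)  1859: Mon (+1)
  1860: Tue (+1)  1861: Thu (+2) ✓  1862: Fri (+1)  1863: Sat (+1)
Thursday years: 1850, 1856, 1861 — 3 in total.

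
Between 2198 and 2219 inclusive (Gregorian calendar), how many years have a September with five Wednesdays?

7

September has 30 days; it has five Wednesdays when Wednesday falls among the first (month-length − 28) days — i.e. when September 1 is one of Wednesday/Tuesday.
September 1 by year: 2198:Sat 2199:Sun 2200:Mon 2201:Tue✓ 2202:Wed✓ 2203:Thu 2204:Sat 2205:Sun 2206:Mon 2207:Tue✓ 2208:Thu 2209:Fri 2210:Sat 2211:Sun 2212:Tue✓ 2213:Wed✓ 2214:Thu 2215:Fri 2216:Sun 2217:Mon 2218:Tue✓ 2219:Wed✓
Years with five Wednesdays: 2201, 2202, 2207, 2212, 2213, 2218, 2219 → 7.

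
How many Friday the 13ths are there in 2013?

Check the 13th of each month of 2013: Jan 13: Sun, Feb 13: Wed, Mar 13: Wed, Apr 13: Sat, May 13: Mon, Jun 13: Thu, Jul 13: Sat, Aug 13: Tue, Sep 13: Fri, Oct 13: Sun, Nov 13: Wed, Dec 13: Fri.
Friday occurs in September, December — 2 months.

2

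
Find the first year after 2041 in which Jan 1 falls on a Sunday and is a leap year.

Jan 1 advances by 2 weekdays after a leap year and by 1 after a common year.
2041: Jan 1 is Tuesday.
2042: Wednesday
2043: Thursday
2044: Friday (leap)
2045: Sunday
2046: Monday
2047: Tuesday
2048: Wednesday (leap)
2049: Friday
2050: Saturday
2051: Sunday
2052: Monday (leap)
2053: Wednesday
2054: Thursday
2055: Friday
2056: Saturday (leap)
2057: Monday
2058: Tuesday
2059: Wednesday
2060: Thursday (leap)
2061: Saturday
2062: Sunday
2063: Monday
2064: Tuesday (leap)
2065: Thursday
2066: Friday
2067: Saturday
2068: Sunday (leap)
2068 begins on a Sunday and is a leap year.

2068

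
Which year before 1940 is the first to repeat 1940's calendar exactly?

1912

Two years share a calendar iff Jan 1 falls on the same weekday and both are leap or both are common. 1940: Jan 1 is Monday, leap year.
1939: Jan 1 Sunday, common
1938: Jan 1 Saturday, common
1937: Jan 1 Friday, common
1936: Jan 1 Wednesday, leap
1935: Jan 1 Tuesday, common
1934: Jan 1 Monday, common
1933: Jan 1 Sunday, common
1932: Jan 1 Friday, leap
1931: Jan 1 Thursday, common
1930: Jan 1 Wednesday, common
1929: Jan 1 Tuesday, common
1928: Jan 1 Sunday, leap
1927: Jan 1 Saturday, common
1926: Jan 1 Friday, common
1925: Jan 1 Thursday, common
1924: Jan 1 Tuesday, leap
1923: Jan 1 Monday, common
1922: Jan 1 Sunday, common
1921: Jan 1 Saturday, common
1920: Jan 1 Thursday, leap
1919: Jan 1 Wednesday, common
1918: Jan 1 Tuesday, common
1917: Jan 1 Monday, common
1916: Jan 1 Saturday, leap
1915: Jan 1 Friday, common
1914: Jan 1 Thursday, common
1913: Jan 1 Wednesday, common
1912: Jan 1 Monday, leap
1912 matches on both conditions.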